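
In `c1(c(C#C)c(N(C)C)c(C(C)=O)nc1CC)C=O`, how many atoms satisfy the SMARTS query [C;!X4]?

4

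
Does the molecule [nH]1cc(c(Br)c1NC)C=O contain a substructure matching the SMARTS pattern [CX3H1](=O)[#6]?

The pattern [CX3H1](=O)[#6] describes an sp2 carbon with one H, double-bonded to O and single-bonded to carbon — an aldehyde.
The molecule carries an aldehyde (-CHO), whose atoms satisfy every constraint of the query, so the pattern matches.

Yes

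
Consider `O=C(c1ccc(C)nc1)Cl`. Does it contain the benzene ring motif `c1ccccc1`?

No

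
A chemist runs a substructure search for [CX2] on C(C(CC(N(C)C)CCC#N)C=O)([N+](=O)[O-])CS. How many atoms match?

The query [CX2] means: C with X2: aliphatic carbon with exactly 2 total connections.
Check the 18 heavy atoms by environment: 9× C (X4) → no; 1× N (X3) → no; 1× C (X3) → no; 2× O (X1) → no; 1× S (X2) → no; 1× N (charge +1, X3) → no; 1× O (charge -1, X1) → no; 1× C (X2) → match; 1× N (X1) → no.
That gives 1 matching atom.

1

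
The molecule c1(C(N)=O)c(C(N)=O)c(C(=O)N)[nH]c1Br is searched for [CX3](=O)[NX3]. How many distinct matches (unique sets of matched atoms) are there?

3

[CX3](=O)[NX3] is the SMARTS for an amide: a carbonyl carbon bonded to a trivalent nitrogen.
The molecule carries 3 separate instances of a primary amide (-C(=O)NH2) meeting every constraint; each maps to a distinct set of atoms, giving 3 matches.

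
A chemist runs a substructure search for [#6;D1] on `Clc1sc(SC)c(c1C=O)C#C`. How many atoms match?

The query [#6;D1] means: carbon bonded to exactly one heavy atom.
Check the 12 heavy atoms by environment: 1× s (aromatic, D2) → no; 4× c (aromatic, D3) → no; 1× Cl (D1) → no; 2× C (D2) → no; 1× O (D1) → no; 2× C (D1) → match; 1× S (D2) → no.
That gives 2 matching atoms.

2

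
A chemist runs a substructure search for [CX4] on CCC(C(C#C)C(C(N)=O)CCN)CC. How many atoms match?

9

Check the 15 heavy atoms by environment: 9× C (X4) → match; 2× N (X3) → no; 1× C (X3) → no; 1× O (X1) → no; 2× C (X2) → no.
That gives 9 matching atoms.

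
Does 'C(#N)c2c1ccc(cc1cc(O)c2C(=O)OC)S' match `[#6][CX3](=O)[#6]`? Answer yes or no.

The pattern [#6][CX3](=O)[#6] describes a carbonyl carbon (no H) flanked by two carbons — a ketone.
The closest candidate here is a methyl-ester group (-C(=O)OCH3), but one neighbour of the carbonyl carbon is O, not C. No other fragment satisfies the full query, so there is no match.

No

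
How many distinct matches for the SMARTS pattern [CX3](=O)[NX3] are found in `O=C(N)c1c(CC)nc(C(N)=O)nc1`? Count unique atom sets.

2

[CX3](=O)[NX3] is the SMARTS for an amide: a carbonyl carbon bonded to a trivalent nitrogen.
The molecule carries 2 separate instances of a primary amide (-C(=O)NH2) meeting every constraint; each maps to a distinct set of atoms, giving 2 matches.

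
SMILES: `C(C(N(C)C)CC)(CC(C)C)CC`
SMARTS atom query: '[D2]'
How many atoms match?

Check the 13 heavy atoms by environment: 3× C (D2) → match; 3× C (D3) → no; 1× N (D3) → no; 6× C (D1) → no.
That gives 3 matching atoms.

3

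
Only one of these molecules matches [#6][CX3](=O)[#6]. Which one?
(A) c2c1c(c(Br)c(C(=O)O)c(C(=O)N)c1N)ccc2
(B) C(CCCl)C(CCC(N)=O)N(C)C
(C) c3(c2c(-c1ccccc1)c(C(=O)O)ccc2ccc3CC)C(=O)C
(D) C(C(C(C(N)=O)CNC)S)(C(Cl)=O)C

C

[#6][CX3](=O)[#6] describes a carbonyl carbon (no H) flanked by two carbons (a ketone).
(A) has a primary amide (-C(=O)NH2) but one neighbour of the carbonyl carbon is N, not C.
(B) has a primary amide (-C(=O)NH2) but one neighbour of the carbonyl carbon is N, not C.
(C) contains an acetyl/ketone group (-C(=O)CH3), which satisfies every atom and bond constraint.
(D) has a primary amide (-C(=O)NH2) but one neighbour of the carbonyl carbon is N, not C.
So the answer is (C).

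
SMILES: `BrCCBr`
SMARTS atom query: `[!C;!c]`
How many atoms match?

The query [!C;!c] means: neither aliphatic nor aromatic carbon — same as [!#6].
Check the 4 heavy atoms by environment: 2× C → no; 2× Br → match.
That gives 2 matching atoms.

2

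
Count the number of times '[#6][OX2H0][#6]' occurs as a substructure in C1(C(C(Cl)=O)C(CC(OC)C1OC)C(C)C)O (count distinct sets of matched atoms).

2

[#6][OX2H0][#6] is the SMARTS for an ether: an aliphatic oxygen bridging two carbons with no H on the oxygen.
The molecule carries 2 separate instances of a methoxy ether (-OCH3) meeting every constraint; each maps to a distinct set of atoms, giving 2 matches.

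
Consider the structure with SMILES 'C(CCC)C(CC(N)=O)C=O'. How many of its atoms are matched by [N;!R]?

1

The query [N;!R] means: aliphatic nitrogen not in a ring.
Check the 11 heavy atoms by environment: 8× C (acyclic) → no; 2× O (acyclic) → no; 1× N (acyclic) → match.
That gives 1 matching atom.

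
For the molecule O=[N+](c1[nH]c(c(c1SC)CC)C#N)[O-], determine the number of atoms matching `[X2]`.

Check the 14 heavy atoms by environment: 1× n (aromatic, X3) → no; 4× c (aromatic, X3) → no; 1× N (charge +1, X3) → no; 1× O (charge -1, X1) → no; 1× O (X1) → no; 1× C (X2) → match; 1× N (X1) → no; 1× S (X2) → match; 3× C (X4) → no.
Summing the matching environments: 1 + 1 = 2 matching atoms.

2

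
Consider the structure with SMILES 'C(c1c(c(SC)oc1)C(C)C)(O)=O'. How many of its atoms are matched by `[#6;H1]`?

2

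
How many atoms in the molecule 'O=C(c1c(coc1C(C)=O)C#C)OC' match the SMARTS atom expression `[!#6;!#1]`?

4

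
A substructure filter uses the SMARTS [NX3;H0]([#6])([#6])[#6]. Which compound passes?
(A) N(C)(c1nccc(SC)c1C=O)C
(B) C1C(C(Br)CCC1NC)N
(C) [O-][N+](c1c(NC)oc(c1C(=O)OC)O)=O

A

[NX3;H0]([#6])([#6])[#6] describes a trivalent nitrogen with no H, bonded to three carbons (a tertiary amine).
(A) contains a dimethylamino group (-N(CH3)2), which satisfies every atom and bond constraint.
(B) has an N-methylamino group (-NHCH3) but the nitrogen still has one H (H1), not H0.
(C) has an N-methylamino group (-NHCH3) but the nitrogen still has one H (H1), not H0.
So the answer is (A).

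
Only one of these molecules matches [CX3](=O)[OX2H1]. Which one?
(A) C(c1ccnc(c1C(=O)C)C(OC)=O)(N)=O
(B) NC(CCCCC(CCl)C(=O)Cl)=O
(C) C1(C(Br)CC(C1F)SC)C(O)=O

C

[CX3](=O)[OX2H1] describes an sp2 carbon double-bonded to O and single-bonded to an -OH oxygen (a carboxylic acid).
(A) has a methyl-ester group (-C(=O)OCH3) but the singly-bonded O has no H (OX2H0, not OX2H1).
(B) has an acyl chloride (-C(=O)Cl) but the carbonyl is bonded to Cl, not to an -OH oxygen.
(C) contains a carboxylic acid group (-C(=O)OH), which satisfies every atom and bond constraint.
So the answer is (C).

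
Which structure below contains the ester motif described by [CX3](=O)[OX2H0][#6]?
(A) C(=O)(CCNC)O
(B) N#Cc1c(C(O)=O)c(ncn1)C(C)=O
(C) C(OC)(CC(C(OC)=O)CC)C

C

[CX3](=O)[OX2H0][#6] describes a carbonyl carbon bonded to an oxygen that is itself bonded to carbon (no H on that O) (an ester).
(A) has a carboxylic acid group (-C(=O)OH) but the singly-bonded O carries H (OX2H1, not H0).
(B) has a carboxylic acid group (-C(=O)OH) but the singly-bonded O carries H (OX2H1, not H0).
(C) contains a methyl-ester group (-C(=O)OCH3), which satisfies every atom and bond constraint.
So the answer is (C).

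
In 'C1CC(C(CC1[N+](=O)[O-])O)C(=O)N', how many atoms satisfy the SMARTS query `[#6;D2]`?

The query [#6;D2] means: any carbon bonded to exactly two heavy atoms.
Check the 13 heavy atoms by environment: 4× C (D3) → no; 3× C (D2) → match; 3× O (D1) → no; 1× N (D1) → no; 1× N (charge +1, D3) → no; 1× O (charge -1, D1) → no.
That gives 3 matching atoms.

3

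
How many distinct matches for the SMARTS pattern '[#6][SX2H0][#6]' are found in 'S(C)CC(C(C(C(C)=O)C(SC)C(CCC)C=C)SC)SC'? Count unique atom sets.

[#6][SX2H0][#6] is the SMARTS for a thioether: an aliphatic sulfur bridging two carbons with no H on the sulfur.
The molecule carries 4 separate instances of a methylthio ether (-SCH3) meeting every constraint; each maps to a distinct set of atoms, giving 4 matches.

4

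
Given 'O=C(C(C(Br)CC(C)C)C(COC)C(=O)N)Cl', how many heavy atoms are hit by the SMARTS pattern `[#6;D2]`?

Check the 17 heavy atoms by environment: 2× C (D2) → match; 6× C (D3) → no; 1× Br (D1) → no; 3× C (D1) → no; 1× O (D2) → no; 2× O (D1) → no; 1× N (D1) → no; 1× Cl (D1) → no.
That gives 2 matching atoms.

2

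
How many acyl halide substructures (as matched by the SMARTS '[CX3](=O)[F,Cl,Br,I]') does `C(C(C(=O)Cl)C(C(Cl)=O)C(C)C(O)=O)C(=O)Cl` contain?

[CX3](=O)[F,Cl,Br,I] is the SMARTS for an acyl halide: a carbonyl carbon bonded to a halogen.
The molecule carries 3 separate instances of an acyl chloride (-C(=O)Cl) meeting every constraint; each maps to a distinct set of atoms, giving 3 matches.

3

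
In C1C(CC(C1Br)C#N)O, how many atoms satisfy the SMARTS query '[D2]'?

The query [D2] means: atom with exactly two heavy-atom neighbours.
Check the 9 heavy atoms by environment: 3× C (D2) → match; 3× C (D3) → no; 1× O (D1) → no; 1× N (D1) → no; 1× Br (D1) → no.
That gives 3 matching atoms.

3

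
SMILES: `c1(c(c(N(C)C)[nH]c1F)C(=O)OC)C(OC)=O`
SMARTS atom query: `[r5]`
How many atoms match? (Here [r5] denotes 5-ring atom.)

5

Check the 17 heavy atoms by environment: 1× n (aromatic, in 5-ring) → match; 4× c (aromatic, in 5-ring) → match; 1× N (acyclic) → no; 6× C (acyclic) → no; 1× F (acyclic) → no; 4× O (acyclic) → no.
Summing the matching environments: 1 + 4 = 5 matching atoms.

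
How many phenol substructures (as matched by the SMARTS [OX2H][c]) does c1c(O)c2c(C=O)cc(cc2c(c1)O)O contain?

3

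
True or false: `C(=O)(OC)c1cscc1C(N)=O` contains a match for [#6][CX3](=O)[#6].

The pattern [#6][CX3](=O)[#6] describes a carbonyl carbon (no H) flanked by two carbons — a ketone.
The closest candidate here is a primary amide (-C(=O)NH2), but one neighbour of the carbonyl carbon is N, not C. No other fragment satisfies the full query, so there is no match.

False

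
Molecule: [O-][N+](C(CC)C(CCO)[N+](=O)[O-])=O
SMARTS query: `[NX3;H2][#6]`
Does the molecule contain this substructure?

The pattern [NX3;H2][#6] describes a trivalent nitrogen with two H attached to carbon — a primary amine.
The closest candidate here is a nitro group (-[N+](=O)[O-]), but the nitrogen is [N+] with no H, not NX3H2. No other fragment satisfies the full query, so there is no match.

No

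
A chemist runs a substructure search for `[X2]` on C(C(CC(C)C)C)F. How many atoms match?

0

Check the 8 heavy atoms by environment: 7× C (X4) → no; 1× F (X1) → no.
No environment satisfies the query, so 0 matching atoms.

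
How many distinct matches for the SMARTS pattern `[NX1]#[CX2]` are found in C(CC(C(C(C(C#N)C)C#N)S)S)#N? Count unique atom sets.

[NX1]#[CX2] is the SMARTS for a nitrile: a nitrogen triple-bonded to a two-connected carbon.
The molecule carries 3 separate instances of a nitrile (-C#N) meeting every constraint; each maps to a distinct set of atoms, giving 3 matches.

3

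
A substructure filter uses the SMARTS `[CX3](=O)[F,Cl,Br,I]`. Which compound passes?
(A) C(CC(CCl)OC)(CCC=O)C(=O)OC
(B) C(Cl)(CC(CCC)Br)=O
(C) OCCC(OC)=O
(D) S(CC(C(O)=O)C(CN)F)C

[CX3](=O)[F,Cl,Br,I] describes a carbonyl carbon bonded to a halogen (an acyl halide).
(A) has a chloro substituent but the Cl is not on a carbonyl carbon.
(B) contains an acyl chloride (-C(=O)Cl), which satisfies every atom and bond constraint.
(C) has a methyl-ester group (-C(=O)OCH3) but the carbonyl is bonded to -O-C, not to a halogen.
(D) has a carboxylic acid group (-C(=O)OH) but the carbonyl is bonded to -OH, not to a halogen.
So the answer is (B).

B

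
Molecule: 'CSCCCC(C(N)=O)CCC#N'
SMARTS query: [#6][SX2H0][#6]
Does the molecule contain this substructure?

Yes

The pattern [#6][SX2H0][#6] describes an aliphatic sulfur bridging two carbons with no H on the sulfur — a thioether.
The molecule carries a methylthio ether (-SCH3), whose atoms satisfy every constraint of the query, so the pattern matches.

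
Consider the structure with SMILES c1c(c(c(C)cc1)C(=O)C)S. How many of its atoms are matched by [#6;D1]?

Check the 11 heavy atoms by environment: 3× c (aromatic, D2) → no; 3× c (aromatic, D3) → no; 2× C (D1) → match; 1× S (D1) → no; 1× C (D3) → no; 1× O (D1) → no.
That gives 2 matching atoms.

2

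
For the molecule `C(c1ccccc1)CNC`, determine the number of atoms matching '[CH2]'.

2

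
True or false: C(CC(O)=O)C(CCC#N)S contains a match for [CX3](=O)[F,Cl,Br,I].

False

The pattern [CX3](=O)[F,Cl,Br,I] describes a carbonyl carbon bonded to a halogen — an acyl halide.
The closest candidate here is a carboxylic acid group (-C(=O)OH), but the carbonyl is bonded to -OH, not to a halogen. No other fragment satisfies the full query, so there is no match.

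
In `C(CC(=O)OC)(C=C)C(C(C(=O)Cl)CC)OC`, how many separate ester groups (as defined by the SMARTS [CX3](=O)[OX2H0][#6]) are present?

1

[CX3](=O)[OX2H0][#6] is the SMARTS for an ester: a carbonyl carbon bonded to an oxygen that is itself bonded to carbon (no H on that O).
Exactly one fragment in the molecule meets all constraints, giving 1 match.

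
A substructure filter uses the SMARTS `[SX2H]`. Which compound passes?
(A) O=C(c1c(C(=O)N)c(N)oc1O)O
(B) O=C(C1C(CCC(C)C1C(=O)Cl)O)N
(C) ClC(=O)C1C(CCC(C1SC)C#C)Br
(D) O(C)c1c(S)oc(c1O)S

D

[SX2H] describes an aliphatic sulfur with two connections, one being H (a thiol).
(A) has a hydroxyl group (-OH) but it is an -OH, not an -SH.
(B) has a hydroxyl group (-OH) but it is an -OH, not an -SH.
(C) has a methylthio ether (-SCH3) but the sulfur has H0 (bonded to two carbons), not H1.
(D) contains a thiol (-SH), which satisfies every atom and bond constraint.
So the answer is (D).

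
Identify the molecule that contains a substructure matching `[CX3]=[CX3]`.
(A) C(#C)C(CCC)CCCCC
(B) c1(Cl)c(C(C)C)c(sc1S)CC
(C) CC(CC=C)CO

C

[CX3]=[CX3] describes a non-aromatic C=C double bond between two sp2 carbons (an alkene).
(A) has an ethyl group (-CH2CH3) but its C-C bond is a single bond between CX4 carbons, not CX3=CX3.
(B) has an ethyl group (-CH2CH3) but its C-C bond is a single bond between CX4 carbons, not CX3=CX3.
(C) contains a vinyl group (-CH=CH2), which satisfies every atom and bond constraint.
So the answer is (C).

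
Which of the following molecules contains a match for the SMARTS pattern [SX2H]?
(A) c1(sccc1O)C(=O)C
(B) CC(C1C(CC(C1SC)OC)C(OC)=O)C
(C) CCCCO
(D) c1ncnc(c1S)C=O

D

[SX2H] describes an aliphatic sulfur with two connections, one being H (a thiol).
(A) has a hydroxyl group (-OH) but it is an -OH, not an -SH.
(B) has a methylthio ether (-SCH3) but the sulfur has H0 (bonded to two carbons), not H1.
(C) has a hydroxyl group (-OH) but it is an -OH, not an -SH.
(D) contains a thiol (-SH), which satisfies every atom and bond constraint.
So the answer is (D).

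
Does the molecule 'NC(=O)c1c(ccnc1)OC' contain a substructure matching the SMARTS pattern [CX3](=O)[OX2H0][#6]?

No

The pattern [CX3](=O)[OX2H0][#6] describes a carbonyl carbon bonded to an oxygen that is itself bonded to carbon (no H on that O) — an ester.
The closest candidate here is a primary amide (-C(=O)NH2), but the carbonyl is bonded to N, not to an O-C linkage. No other fragment satisfies the full query, so there is no match.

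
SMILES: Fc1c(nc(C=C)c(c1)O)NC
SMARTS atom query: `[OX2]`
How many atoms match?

Check the 12 heavy atoms by environment: 1× n (aromatic, X2) → no; 5× c (aromatic, X3) → no; 1× N (X3) → no; 1× C (X4) → no; 1× F (X1) → no; 1× O (X2) → match; 2× C (X3) → no.
That gives 1 matching atom.

1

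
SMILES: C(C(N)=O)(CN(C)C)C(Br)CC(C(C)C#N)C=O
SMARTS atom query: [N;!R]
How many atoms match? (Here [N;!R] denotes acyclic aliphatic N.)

The query [N;!R] means: aliphatic nitrogen not in a ring.
Check the 18 heavy atoms by environment: 12× C (acyclic) → no; 1× Br (acyclic) → no; 2× O (acyclic) → no; 3× N (acyclic) → match.
That gives 3 matching atoms.

3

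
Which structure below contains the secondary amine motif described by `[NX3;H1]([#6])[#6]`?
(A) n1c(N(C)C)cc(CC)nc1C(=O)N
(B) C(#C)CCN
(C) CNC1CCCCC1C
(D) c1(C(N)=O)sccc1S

C

[NX3;H1]([#6])[#6] describes a trivalent nitrogen with one H, bonded to two carbons (a secondary amine).
(A) has a primary amide (-C(=O)NH2) but the -C(=O)NH2 nitrogen has H2, not H1.
(B) has a primary amino group (-NH2) but the nitrogen has H2 and only one carbon neighbour.
(C) contains an N-methylamino group (-NHCH3), which satisfies every atom and bond constraint.
(D) has a primary amide (-C(=O)NH2) but the -C(=O)NH2 nitrogen has H2, not H1.
So the answer is (C).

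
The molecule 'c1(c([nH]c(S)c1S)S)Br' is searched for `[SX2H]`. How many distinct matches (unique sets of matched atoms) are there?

[SX2H] is the SMARTS for a thiol: an aliphatic sulfur with two connections, one being H.
The molecule carries 3 separate instances of a thiol (-SH) meeting every constraint; each maps to a distinct set of atoms, giving 3 matches.

3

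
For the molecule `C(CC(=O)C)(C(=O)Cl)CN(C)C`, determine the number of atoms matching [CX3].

Check the 12 heavy atoms by environment: 6× C (X4) → no; 1× N (X3) → no; 2× C (X3) → match; 2× O (X1) → no; 1× Cl (X1) → no.
That gives 2 matching atoms.

2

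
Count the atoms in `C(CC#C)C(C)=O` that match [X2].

2

The query [X2] means: any atom with exactly two total connections (bonds + H).
Check the 7 heavy atoms by environment: 3× C (X4) → no; 2× C (X2) → match; 1× C (X3) → no; 1× O (X1) → no.
That gives 2 matching atoms.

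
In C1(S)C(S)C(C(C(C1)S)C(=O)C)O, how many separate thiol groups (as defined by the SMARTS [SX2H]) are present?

[SX2H] is the SMARTS for a thiol: an aliphatic sulfur with two connections, one being H.
The molecule carries 3 separate instances of a thiol (-SH) meeting every constraint; each maps to a distinct set of atoms, giving 3 matches.

3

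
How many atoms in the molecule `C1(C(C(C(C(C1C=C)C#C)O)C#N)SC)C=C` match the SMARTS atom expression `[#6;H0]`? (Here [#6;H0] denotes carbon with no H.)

The query [#6;H0] means: any carbon with no attached hydrogen.
Check the 17 heavy atoms by environment: 9× C (H1) → no; 2× C (H2) → no; 1× S (H0) → no; 1× C (H3) → no; 2× C (H0) → match; 1× N (H0) → no; 1× O (H1) → no.
That gives 2 matching atoms.

2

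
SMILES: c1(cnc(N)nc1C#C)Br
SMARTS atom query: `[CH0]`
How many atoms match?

The query [CH0] means: aliphatic carbon with no attached hydrogen.
Check the 10 heavy atoms by environment: 2× n (aromatic, H0) → no; 3× c (aromatic, H0) → no; 1× c (aromatic, H1) → no; 1× C (H0) → match; 1× C (H1) → no; 1× Br (H0) → no; 1× N (H2) → no.
That gives 1 matching atom.

1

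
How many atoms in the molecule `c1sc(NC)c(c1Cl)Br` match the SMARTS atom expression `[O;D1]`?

The query [O;D1] means: aliphatic oxygen bonded to exactly one heavy atom.
Check the 9 heavy atoms by environment: 1× s (aromatic, D2) → no; 3× c (aromatic, D3) → no; 1× c (aromatic, D2) → no; 1× Cl (D1) → no; 1× Br (D1) → no; 1× N (D2) → no; 1× C (D1) → no.
No environment satisfies the query, so 0 matching atoms.

0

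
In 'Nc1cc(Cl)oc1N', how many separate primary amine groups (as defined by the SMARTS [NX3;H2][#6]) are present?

2

[NX3;H2][#6] is the SMARTS for a primary amine: a trivalent nitrogen with two H attached to carbon.
The molecule carries 2 separate instances of a primary amino group (-NH2) meeting every constraint; each maps to a distinct set of atoms, giving 2 matches.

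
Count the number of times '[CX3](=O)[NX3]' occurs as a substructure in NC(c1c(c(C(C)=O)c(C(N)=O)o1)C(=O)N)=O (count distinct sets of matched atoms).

[CX3](=O)[NX3] is the SMARTS for an amide: a carbonyl carbon bonded to a trivalent nitrogen.
The molecule carries 3 separate instances of a primary amide (-C(=O)NH2) meeting every constraint; each maps to a distinct set of atoms, giving 3 matches.

3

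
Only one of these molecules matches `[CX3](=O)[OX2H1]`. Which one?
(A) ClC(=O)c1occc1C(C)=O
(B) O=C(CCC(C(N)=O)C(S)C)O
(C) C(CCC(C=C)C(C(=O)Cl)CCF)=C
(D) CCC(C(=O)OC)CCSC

B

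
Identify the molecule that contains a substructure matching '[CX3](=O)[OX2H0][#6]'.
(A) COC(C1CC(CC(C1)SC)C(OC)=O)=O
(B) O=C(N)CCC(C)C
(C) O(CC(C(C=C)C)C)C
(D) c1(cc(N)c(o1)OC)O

A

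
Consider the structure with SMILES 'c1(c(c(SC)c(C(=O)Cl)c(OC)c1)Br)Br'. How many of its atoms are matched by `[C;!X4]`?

The query [C;!X4] means: aliphatic carbon that does not have four total connections.
Check the 15 heavy atoms by environment: 6× c (aromatic, X3) → no; 2× Br (X1) → no; 1× S (X2) → no; 2× C (X4) → no; 1× C (X3) → match; 1× O (X1) → no; 1× Cl (X1) → no; 1× O (X2) → no.
That gives 1 matching atom.

1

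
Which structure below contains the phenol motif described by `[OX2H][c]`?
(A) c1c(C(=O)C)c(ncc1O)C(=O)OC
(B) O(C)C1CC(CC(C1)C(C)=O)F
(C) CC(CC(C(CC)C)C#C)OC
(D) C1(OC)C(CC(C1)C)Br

A

[OX2H][c] describes a hydroxyl oxygen attached to an aromatic carbon (a phenol).
(A) contains a hydroxyl group (-OH), which satisfies every atom and bond constraint.
(B) has a methoxy ether (-OCH3) but the oxygen has H0, not H1.
(C) has a methoxy ether (-OCH3) but the oxygen has H0, not H1.
(D) has a methoxy ether (-OCH3) but the oxygen has H0, not H1.
So the answer is (A).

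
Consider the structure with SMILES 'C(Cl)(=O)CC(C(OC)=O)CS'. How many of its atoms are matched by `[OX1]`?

2

Check the 11 heavy atoms by environment: 4× C (X4) → no; 2× C (X3) → no; 2× O (X1) → match; 1× Cl (X1) → no; 1× S (X2) → no; 1× O (X2) → no.
That gives 2 matching atoms.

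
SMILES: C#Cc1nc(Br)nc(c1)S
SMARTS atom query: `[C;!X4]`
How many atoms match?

2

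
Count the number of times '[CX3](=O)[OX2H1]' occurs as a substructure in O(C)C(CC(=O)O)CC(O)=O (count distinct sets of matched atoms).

[CX3](=O)[OX2H1] is the SMARTS for a carboxylic acid: an sp2 carbon double-bonded to O and single-bonded to an -OH oxygen.
The molecule carries 2 separate instances of a carboxylic acid group (-C(=O)OH) meeting every constraint; each maps to a distinct set of atoms, giving 2 matches.

2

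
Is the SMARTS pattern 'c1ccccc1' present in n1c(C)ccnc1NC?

The pattern c1ccccc1 describes six aromatic carbons in a ring — a benzene ring.
The closest candidate here is a methyl group (-CH3), but no six-membered all-carbon aromatic ring is present. No other fragment satisfies the full query, so there is no match.

No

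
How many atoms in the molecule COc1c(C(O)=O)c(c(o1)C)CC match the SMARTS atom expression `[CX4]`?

Check the 13 heavy atoms by environment: 1× o (aromatic, X2) → no; 4× c (aromatic, X3) → no; 1× C (X3) → no; 1× O (X1) → no; 2× O (X2) → no; 4× C (X4) → match.
That gives 4 matching atoms.

4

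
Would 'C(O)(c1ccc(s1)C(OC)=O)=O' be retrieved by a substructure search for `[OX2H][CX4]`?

No

The pattern [OX2H][CX4] describes a hydroxyl oxygen bound to an sp3 (X4) carbon — an aliphatic alcohol.
The closest candidate here is a carboxylic acid group (-C(=O)OH), but the -OH is on a CX3 carbonyl carbon, not a CX4 carbon. No other fragment satisfies the full query, so there is no match.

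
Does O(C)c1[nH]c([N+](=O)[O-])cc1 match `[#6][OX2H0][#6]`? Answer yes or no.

Yes

The pattern [#6][OX2H0][#6] describes an aliphatic oxygen bridging two carbons with no H on the oxygen — an ether.
The molecule carries a methoxy ether (-OCH3), whose atoms satisfy every constraint of the query, so the pattern matches.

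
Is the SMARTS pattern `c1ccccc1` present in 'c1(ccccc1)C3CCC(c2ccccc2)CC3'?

Yes

The pattern c1ccccc1 describes six aromatic carbons in a ring — a benzene ring.
The molecule carries a phenyl ring, whose atoms satisfy every constraint of the query, so the pattern matches.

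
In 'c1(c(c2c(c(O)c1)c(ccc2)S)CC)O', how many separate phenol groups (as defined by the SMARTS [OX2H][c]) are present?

2

[OX2H][c] is the SMARTS for a phenol: a hydroxyl oxygen attached to an aromatic carbon.
The molecule carries 2 separate instances of a hydroxyl group (-OH) meeting every constraint; each maps to a distinct set of atoms, giving 2 matches.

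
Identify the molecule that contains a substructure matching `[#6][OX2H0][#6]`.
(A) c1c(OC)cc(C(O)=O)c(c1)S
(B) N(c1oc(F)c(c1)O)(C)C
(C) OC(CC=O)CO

A

[#6][OX2H0][#6] describes an aliphatic oxygen bridging two carbons with no H on the oxygen (an ether).
(A) contains a methoxy ether (-OCH3), which satisfies every atom and bond constraint.
(B) has a hydroxyl group (-OH) but the oxygen has H1, not H0 bridging two carbons.
(C) has a hydroxyl group (-OH) but the oxygen has H1, not H0 bridging two carbons.
So the answer is (A).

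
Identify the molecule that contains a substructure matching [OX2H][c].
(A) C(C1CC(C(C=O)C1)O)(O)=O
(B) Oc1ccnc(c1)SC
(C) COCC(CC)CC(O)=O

B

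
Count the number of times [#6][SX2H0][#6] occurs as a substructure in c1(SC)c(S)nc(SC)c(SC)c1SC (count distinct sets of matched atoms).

4

[#6][SX2H0][#6] is the SMARTS for a thioether: an aliphatic sulfur bridging two carbons with no H on the sulfur.
The molecule carries 4 separate instances of a methylthio ether (-SCH3) meeting every constraint; each maps to a distinct set of atoms, giving 4 matches.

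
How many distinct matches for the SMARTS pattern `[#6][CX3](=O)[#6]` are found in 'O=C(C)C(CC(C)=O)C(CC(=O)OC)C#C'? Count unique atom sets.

2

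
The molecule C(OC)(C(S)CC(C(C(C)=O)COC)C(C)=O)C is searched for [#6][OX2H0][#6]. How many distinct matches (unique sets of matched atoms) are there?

[#6][OX2H0][#6] is the SMARTS for an ether: an aliphatic oxygen bridging two carbons with no H on the oxygen.
The molecule carries 2 separate instances of a methoxy ether (-OCH3) meeting every constraint; each maps to a distinct set of atoms, giving 2 matches.

2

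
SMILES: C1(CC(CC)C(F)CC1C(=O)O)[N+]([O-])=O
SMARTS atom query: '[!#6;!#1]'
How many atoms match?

Check the 15 heavy atoms by environment: 9× C → no; 1× F → match; 3× O → match; 1× N (charge +1) → match; 1× O (charge -1) → match.
Summing the matching environments: 1 + 3 + 1 + 1 = 6 matching atoms.

6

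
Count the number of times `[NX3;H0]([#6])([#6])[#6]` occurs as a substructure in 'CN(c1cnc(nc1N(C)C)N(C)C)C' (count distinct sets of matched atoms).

3

[NX3;H0]([#6])([#6])[#6] is the SMARTS for a tertiary amine: a trivalent nitrogen with no H, bonded to three carbons.
The molecule carries 3 separate instances of a dimethylamino group (-N(CH3)2) meeting every constraint; each maps to a distinct set of atoms, giving 3 matches.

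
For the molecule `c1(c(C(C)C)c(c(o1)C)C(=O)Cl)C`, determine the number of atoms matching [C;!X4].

The query [C;!X4] means: aliphatic carbon that does not have four total connections.
Check the 13 heavy atoms by environment: 1× o (aromatic, X2) → no; 4× c (aromatic, X3) → no; 5× C (X4) → no; 1× C (X3) → match; 1× O (X1) → no; 1× Cl (X1) → no.
That gives 1 matching atom.

1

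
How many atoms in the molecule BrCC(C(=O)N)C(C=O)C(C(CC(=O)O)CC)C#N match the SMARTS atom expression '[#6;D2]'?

5

The query [#6;D2] means: any carbon bonded to exactly two heavy atoms.
Check the 19 heavy atoms by environment: 5× C (D2) → match; 6× C (D3) → no; 4× O (D1) → no; 2× N (D1) → no; 1× C (D1) → no; 1× Br (D1) → no.
That gives 5 matching atoms.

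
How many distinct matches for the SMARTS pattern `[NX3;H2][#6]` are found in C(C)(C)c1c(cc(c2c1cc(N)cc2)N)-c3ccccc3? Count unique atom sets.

[NX3;H2][#6] is the SMARTS for a primary amine: a trivalent nitrogen with two H attached to carbon.
The molecule carries 2 separate instances of a primary amino group (-NH2) meeting every constraint; each maps to a distinct set of atoms, giving 2 matches.

2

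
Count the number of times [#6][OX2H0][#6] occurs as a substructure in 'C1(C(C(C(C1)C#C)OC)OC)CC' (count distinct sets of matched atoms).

2

[#6][OX2H0][#6] is the SMARTS for an ether: an aliphatic oxygen bridging two carbons with no H on the oxygen.
The molecule carries 2 separate instances of a methoxy ether (-OCH3) meeting every constraint; each maps to a distinct set of atoms, giving 2 matches.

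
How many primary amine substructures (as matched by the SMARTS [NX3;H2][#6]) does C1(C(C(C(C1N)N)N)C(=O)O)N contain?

[NX3;H2][#6] is the SMARTS for a primary amine: a trivalent nitrogen with two H attached to carbon.
The molecule carries 4 separate instances of a primary amino group (-NH2) meeting every constraint; each maps to a distinct set of atoms, giving 4 matches.

4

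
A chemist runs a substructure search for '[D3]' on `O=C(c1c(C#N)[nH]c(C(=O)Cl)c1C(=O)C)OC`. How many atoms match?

7

The query [D3] means: atom with exactly three heavy-atom neighbours.
Check the 17 heavy atoms by environment: 1× n (aromatic, D2) → no; 4× c (aromatic, D3) → match; 3× C (D3) → match; 3× O (D1) → no; 1× Cl (D1) → no; 1× C (D2) → no; 1× N (D1) → no; 1× O (D2) → no; 2× C (D1) → no.
Summing the matching environments: 4 + 3 = 7 matching atoms.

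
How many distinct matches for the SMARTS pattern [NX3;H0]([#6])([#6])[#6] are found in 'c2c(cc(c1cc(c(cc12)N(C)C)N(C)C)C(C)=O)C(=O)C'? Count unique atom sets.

2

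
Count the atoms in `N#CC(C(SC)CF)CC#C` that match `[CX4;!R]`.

5

The query [CX4;!R] means: aliphatic carbon with four total connections, not in a ring.
Check the 11 heavy atoms by environment: 5× C (X4, acyclic) → match; 1× F (X1, acyclic) → no; 3× C (X2, acyclic) → no; 1× N (X1, acyclic) → no; 1× S (X2, acyclic) → no.
That gives 5 matching atoms.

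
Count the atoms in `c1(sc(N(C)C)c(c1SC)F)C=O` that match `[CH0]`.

0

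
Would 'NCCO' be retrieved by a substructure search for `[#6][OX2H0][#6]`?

No

The pattern [#6][OX2H0][#6] describes an aliphatic oxygen bridging two carbons with no H on the oxygen — an ether.
The closest candidate here is a hydroxyl group (-OH), but the oxygen has H1, not H0 bridging two carbons. No other fragment satisfies the full query, so there is no match.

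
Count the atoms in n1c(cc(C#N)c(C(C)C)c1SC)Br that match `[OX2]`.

0

The query [OX2] means: aliphatic oxygen with two total connections — ether, hydroxyl, or ester single-bond O.
Check the 14 heavy atoms by environment: 1× n (aromatic, X2) → no; 5× c (aromatic, X3) → no; 1× Br (X1) → no; 4× C (X4) → no; 1× S (X2) → no; 1× C (X2) → no; 1× N (X1) → no.
No environment satisfies the query, so 0 matching atoms.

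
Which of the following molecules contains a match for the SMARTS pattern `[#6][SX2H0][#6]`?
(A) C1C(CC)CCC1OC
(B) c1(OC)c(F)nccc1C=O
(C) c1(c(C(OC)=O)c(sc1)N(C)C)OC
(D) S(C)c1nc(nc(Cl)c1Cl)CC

D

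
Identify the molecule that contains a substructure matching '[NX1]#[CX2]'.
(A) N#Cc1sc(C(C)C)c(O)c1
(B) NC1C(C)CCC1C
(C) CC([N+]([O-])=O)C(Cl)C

[NX1]#[CX2] describes a nitrogen triple-bonded to a two-connected carbon (a nitrile).
(A) contains a nitrile (-C#N), which satisfies every atom and bond constraint.
(B) has a primary amino group (-NH2) but the nitrogen is NX3 (three connections), not NX1 triple-bonded.
(C) has a nitro group (-[N+](=O)[O-]) but there is no C#N triple bond.
So the answer is (A).

A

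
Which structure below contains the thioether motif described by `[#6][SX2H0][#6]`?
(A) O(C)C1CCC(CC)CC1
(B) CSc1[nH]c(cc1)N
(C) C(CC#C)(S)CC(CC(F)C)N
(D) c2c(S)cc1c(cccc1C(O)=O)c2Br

B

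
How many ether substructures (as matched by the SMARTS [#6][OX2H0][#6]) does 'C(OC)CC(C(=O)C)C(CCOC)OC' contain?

[#6][OX2H0][#6] is the SMARTS for an ether: an aliphatic oxygen bridging two carbons with no H on the oxygen.
The molecule carries 3 separate instances of a methoxy ether (-OCH3) meeting every constraint; each maps to a distinct set of atoms, giving 3 matches.

3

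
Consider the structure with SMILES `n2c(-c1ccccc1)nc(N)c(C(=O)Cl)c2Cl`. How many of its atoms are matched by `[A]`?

5

Check the 17 heavy atoms by environment: 2× n (aromatic) → no; 10× c (aromatic) → no; 1× C → match; 1× O → match; 2× Cl → match; 1× N → match.
Summing the matching environments: 1 + 1 + 2 + 1 = 5 matching atoms.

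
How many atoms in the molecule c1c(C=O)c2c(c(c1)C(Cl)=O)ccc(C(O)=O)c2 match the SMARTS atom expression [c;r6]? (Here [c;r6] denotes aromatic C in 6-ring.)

10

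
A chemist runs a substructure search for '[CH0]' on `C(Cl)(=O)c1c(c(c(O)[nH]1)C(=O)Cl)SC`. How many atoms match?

2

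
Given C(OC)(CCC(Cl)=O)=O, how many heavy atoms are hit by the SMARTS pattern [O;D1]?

2

Check the 9 heavy atoms by environment: 2× C (D2) → no; 2× C (D3) → no; 2× O (D1) → match; 1× Cl (D1) → no; 1× O (D2) → no; 1× C (D1) → no.
That gives 2 matching atoms.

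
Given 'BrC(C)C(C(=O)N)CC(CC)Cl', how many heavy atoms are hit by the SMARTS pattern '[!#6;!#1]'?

4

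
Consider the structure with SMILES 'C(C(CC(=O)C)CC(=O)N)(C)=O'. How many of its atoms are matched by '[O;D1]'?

3

The query [O;D1] means: aliphatic oxygen bonded to exactly one heavy atom.
Check the 12 heavy atoms by environment: 2× C (D2) → no; 4× C (D3) → no; 3× O (D1) → match; 2× C (D1) → no; 1× N (D1) → no.
That gives 3 matching atoms.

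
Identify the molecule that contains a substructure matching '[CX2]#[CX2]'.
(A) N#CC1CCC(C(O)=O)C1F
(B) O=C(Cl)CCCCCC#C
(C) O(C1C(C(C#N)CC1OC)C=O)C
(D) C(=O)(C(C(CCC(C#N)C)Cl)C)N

B

[CX2]#[CX2] describes a carbon-carbon triple bond (an alkyne).
(A) has a nitrile (-C#N) but the triple bond is C#N, not C#C.
(B) contains an ethynyl group (-C#CH), which satisfies every atom and bond constraint.
(C) has a nitrile (-C#N) but the triple bond is C#N, not C#C.
(D) has a nitrile (-C#N) but the triple bond is C#N, not C#C.
So the answer is (B).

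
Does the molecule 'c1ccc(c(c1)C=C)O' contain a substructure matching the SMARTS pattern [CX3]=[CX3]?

Yes

The pattern [CX3]=[CX3] describes a non-aromatic C=C double bond between two sp2 carbons — an alkene.
The molecule carries a vinyl group (-CH=CH2), whose atoms satisfy every constraint of the query, so the pattern matches.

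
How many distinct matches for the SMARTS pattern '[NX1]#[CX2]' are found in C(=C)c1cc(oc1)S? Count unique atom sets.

[NX1]#[CX2] is the SMARTS for a nitrile: a nitrogen triple-bonded to a two-connected carbon.
No fragment in the molecule satisfies every constraint, giving 0 matches.

0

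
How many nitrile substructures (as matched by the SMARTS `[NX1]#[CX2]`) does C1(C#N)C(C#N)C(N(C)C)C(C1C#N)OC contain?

3

[NX1]#[CX2] is the SMARTS for a nitrile: a nitrogen triple-bonded to a two-connected carbon.
The molecule carries 3 separate instances of a nitrile (-C#N) meeting every constraint; each maps to a distinct set of atoms, giving 3 matches.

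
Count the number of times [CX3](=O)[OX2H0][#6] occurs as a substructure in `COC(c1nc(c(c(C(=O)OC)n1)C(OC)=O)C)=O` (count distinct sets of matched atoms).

3

[CX3](=O)[OX2H0][#6] is the SMARTS for an ester: a carbonyl carbon bonded to an oxygen that is itself bonded to carbon (no H on that O).
The molecule carries 3 separate instances of a methyl-ester group (-C(=O)OCH3) meeting every constraint; each maps to a distinct set of atoms, giving 3 matches.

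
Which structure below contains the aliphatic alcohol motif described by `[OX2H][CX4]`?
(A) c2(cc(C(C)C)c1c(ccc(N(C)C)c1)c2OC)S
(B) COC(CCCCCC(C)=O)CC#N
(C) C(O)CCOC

C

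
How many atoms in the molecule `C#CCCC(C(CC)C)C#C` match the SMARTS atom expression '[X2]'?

4

The query [X2] means: any atom with exactly two total connections (bonds + H).
Check the 11 heavy atoms by environment: 7× C (X4) → no; 4× C (X2) → match.
That gives 4 matching atoms.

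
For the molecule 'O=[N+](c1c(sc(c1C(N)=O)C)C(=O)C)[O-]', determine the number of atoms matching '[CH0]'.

The query [CH0] means: aliphatic carbon with no attached hydrogen.
Check the 15 heavy atoms by environment: 1× s (aromatic, H0) → no; 4× c (aromatic, H0) → no; 1× N (charge +1, H0) → no; 1× O (charge -1, H0) → no; 3× O (H0) → no; 2× C (H0) → match; 2× C (H3) → no; 1× N (H2) → no.
That gives 2 matching atoms.

2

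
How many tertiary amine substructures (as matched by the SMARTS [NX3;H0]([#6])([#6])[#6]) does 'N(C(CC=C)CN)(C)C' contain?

1

[NX3;H0]([#6])([#6])[#6] is the SMARTS for a tertiary amine: a trivalent nitrogen with no H, bonded to three carbons.
Exactly one fragment in the molecule meets all constraints, giving 1 match.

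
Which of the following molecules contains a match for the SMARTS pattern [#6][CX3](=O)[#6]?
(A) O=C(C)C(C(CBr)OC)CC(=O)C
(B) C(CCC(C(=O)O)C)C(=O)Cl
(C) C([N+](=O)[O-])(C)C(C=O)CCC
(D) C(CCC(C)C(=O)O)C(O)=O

A

[#6][CX3](=O)[#6] describes a carbonyl carbon (no H) flanked by two carbons (a ketone).
(A) contains an acetyl/ketone group (-C(=O)CH3), which satisfies every atom and bond constraint.
(B) has a carboxylic acid group (-C(=O)OH) but one neighbour of the carbonyl carbon is O, not C.
(C) has an aldehyde (-CHO) but the carbonyl carbon has H1, so it is not flanked by two carbons.
(D) has a carboxylic acid group (-C(=O)OH) but one neighbour of the carbonyl carbon is O, not C.
So the answer is (A).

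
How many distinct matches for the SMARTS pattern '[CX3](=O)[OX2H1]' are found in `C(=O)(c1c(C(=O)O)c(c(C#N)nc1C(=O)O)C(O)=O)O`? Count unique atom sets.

4

[CX3](=O)[OX2H1] is the SMARTS for a carboxylic acid: an sp2 carbon double-bonded to O and single-bonded to an -OH oxygen.
The molecule carries 4 separate instances of a carboxylic acid group (-C(=O)OH) meeting every constraint; each maps to a distinct set of atoms, giving 4 matches.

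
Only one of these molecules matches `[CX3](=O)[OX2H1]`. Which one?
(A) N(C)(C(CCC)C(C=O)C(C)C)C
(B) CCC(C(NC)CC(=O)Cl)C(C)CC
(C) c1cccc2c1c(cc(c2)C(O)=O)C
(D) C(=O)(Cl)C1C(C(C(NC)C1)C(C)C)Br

C

[CX3](=O)[OX2H1] describes an sp2 carbon double-bonded to O and single-bonded to an -OH oxygen (a carboxylic acid).
(A) has an aldehyde (-CHO) but there is no singly-bonded oxygen on the carbonyl carbon.
(B) has an acyl chloride (-C(=O)Cl) but the carbonyl is bonded to Cl, not to an -OH oxygen.
(C) contains a carboxylic acid group (-C(=O)OH), which satisfies every atom and bond constraint.
(D) has an acyl chloride (-C(=O)Cl) but the carbonyl is bonded to Cl, not to an -OH oxygen.
So the answer is (C).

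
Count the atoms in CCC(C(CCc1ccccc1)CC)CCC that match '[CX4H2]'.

6

The query [CX4H2] means: sp3 carbon (X4) with exactly two hydrogens.
Check the 17 heavy atoms by environment: 3× C (H3, X4) → no; 6× C (H2, X4) → match; 2× C (H1, X4) → no; 1× c (aromatic, H0, X3) → no; 5× c (aromatic, H1, X3) → no.
That gives 6 matching atoms.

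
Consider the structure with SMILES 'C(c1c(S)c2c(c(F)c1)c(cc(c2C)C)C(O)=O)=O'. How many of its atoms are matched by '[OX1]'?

2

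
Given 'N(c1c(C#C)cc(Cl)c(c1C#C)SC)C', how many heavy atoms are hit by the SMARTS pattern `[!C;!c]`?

3

The query [!C;!c] means: neither aliphatic nor aromatic carbon — same as [!#6].
Check the 15 heavy atoms by environment: 6× c (aromatic) → no; 1× Cl → match; 6× C → no; 1× N → match; 1× S → match.
Summing the matching environments: 1 + 1 + 1 = 3 matching atoms.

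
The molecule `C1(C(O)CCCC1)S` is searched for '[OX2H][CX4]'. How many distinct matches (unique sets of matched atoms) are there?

1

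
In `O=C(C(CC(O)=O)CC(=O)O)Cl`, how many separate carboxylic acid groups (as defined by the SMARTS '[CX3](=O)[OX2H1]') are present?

2

[CX3](=O)[OX2H1] is the SMARTS for a carboxylic acid: an sp2 carbon double-bonded to O and single-bonded to an -OH oxygen.
The molecule carries 2 separate instances of a carboxylic acid group (-C(=O)OH) meeting every constraint; each maps to a distinct set of atoms, giving 2 matches.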